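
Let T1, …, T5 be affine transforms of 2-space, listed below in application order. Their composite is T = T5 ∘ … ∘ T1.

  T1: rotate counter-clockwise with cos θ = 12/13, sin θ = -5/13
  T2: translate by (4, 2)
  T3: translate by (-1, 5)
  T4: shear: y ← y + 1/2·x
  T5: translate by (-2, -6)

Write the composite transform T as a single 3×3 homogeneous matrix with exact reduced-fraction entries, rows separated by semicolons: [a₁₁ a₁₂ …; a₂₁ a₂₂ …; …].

T1 = [12/13 5/13 0; -5/13 12/13 0; 0 0 1]
T2·T1 = [12/13 5/13 4; -5/13 12/13 2; 0 0 1]
T3·…·T1 = [12/13 5/13 3; -5/13 12/13 7; 0 0 1]
T4·…·T1 = [12/13 5/13 3; 1/13 29/26 17/2; 0 0 1]
T5·…·T1 = [12/13 5/13 1; 1/13 29/26 5/2; 0 0 1]

T = [12/13 5/13 1; 1/13 29/26 5/2; 0 0 1]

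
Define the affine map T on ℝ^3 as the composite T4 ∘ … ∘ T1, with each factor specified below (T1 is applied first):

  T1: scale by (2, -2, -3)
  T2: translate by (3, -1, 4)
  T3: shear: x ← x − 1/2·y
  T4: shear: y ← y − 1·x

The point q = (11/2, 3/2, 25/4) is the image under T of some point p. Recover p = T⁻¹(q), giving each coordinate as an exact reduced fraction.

p = (3, -4, -3/4)

T1 = [2 0 0 0; 0 -2 0 0; 0 0 -3 0; 0 0 0 1]
T2·T1 = [2 0 0 3; 0 -2 0 -1; 0 0 -3 4; 0 0 0 1]
T3·…·T1 = [2 1 0 7/2; 0 -2 0 -1; 0 0 -3 4; 0 0 0 1]
T4·…·T1 = [2 1 0 7/2; -2 -3 0 -9/2; 0 0 -3 4; 0 0 0 1]
det M = 12; M⁻¹ = [3/4 1/4 0 -3/2; -1/2 -1/2 0 -1/2; 0 0 -1/3 4/3; 0 0 0 1]
M⁻¹ · (11/2, 3/2, 25/4)ᵀ = (3, -4, -3/4)ᵀ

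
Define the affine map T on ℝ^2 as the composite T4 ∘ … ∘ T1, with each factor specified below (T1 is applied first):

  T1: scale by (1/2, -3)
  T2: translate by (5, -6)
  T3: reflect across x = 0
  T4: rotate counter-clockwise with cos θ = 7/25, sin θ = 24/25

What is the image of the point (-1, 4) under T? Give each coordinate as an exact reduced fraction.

T(p) = (801/50, -234/25)

T1 scale by (1/2, -3): (-1, 4) → (-1/2, -12)
T2 translate by (5, -6): (-1/2, -12) → (9/2, -18)
T3 reflect across x = 0: (9/2, -18) → (-9/2, -18)
T4 rotate counter-clockwise with cos θ = 7/25, sin θ = 24/25: (-9/2, -18) → (801/50, -234/25)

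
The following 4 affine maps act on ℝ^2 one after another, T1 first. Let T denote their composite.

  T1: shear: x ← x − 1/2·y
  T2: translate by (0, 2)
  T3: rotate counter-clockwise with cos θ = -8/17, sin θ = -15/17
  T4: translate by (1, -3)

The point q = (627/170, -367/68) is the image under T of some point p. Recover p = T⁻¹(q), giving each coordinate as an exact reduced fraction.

p = (8/5, 3/2)

T1 = [1 -1/2 0; 0 1 0; 0 0 1]
T2·T1 = [1 -1/2 0; 0 1 2; 0 0 1]
T3·…·T1 = [-8/17 19/17 30/17; -15/17 -1/34 -16/17; 0 0 1]
T4·…·T1 = [-8/17 19/17 47/17; -15/17 -1/34 -67/17; 0 0 1]
det M = 1; M⁻¹ = [-1/34 -19/17 -147/34; 15/17 -8/17 -73/17; 0 0 1]
M⁻¹ · (627/170, -367/68)ᵀ = (8/5, 3/2)ᵀ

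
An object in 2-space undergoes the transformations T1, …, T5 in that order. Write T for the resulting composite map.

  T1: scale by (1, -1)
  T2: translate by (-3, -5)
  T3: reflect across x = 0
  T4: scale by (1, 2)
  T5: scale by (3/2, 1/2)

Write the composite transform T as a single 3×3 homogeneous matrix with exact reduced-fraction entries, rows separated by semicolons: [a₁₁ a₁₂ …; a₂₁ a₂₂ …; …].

T = [-3/2 0 9/2; 0 -1 -5; 0 0 1]

T1 = [1 0 0; 0 -1 0; 0 0 1]
T2·T1 = [1 0 -3; 0 -1 -5; 0 0 1]
T3·…·T1 = [-1 0 3; 0 -1 -5; 0 0 1]
T4·…·T1 = [-1 0 3; 0 -2 -10; 0 0 1]
T5·…·T1 = [-3/2 0 9/2; 0 -1 -5; 0 0 1]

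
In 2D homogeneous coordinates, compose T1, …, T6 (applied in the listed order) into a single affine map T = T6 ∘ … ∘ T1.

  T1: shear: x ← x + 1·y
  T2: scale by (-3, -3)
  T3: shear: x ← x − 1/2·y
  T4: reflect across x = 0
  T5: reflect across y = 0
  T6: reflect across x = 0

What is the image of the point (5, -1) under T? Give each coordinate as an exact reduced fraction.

T1 shear: x ← x + 1·y: (5, -1) → (4, -1)
T2 scale by (-3, -3): (4, -1) → (-12, 3)
T3 shear: x ← x − 1/2·y: (-12, 3) → (-27/2, 3)
T4 reflect across x = 0: (-27/2, 3) → (27/2, 3)
T5 reflect across y = 0: (27/2, 3) → (27/2, -3)
T6 reflect across x = 0: (27/2, -3) → (-27/2, -3)

T(p) = (-27/2, -3)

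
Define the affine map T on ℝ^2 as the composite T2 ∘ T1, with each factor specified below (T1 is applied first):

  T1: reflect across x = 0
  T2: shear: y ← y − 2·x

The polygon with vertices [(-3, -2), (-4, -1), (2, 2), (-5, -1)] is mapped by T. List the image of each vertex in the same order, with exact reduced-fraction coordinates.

image vertices: (3, -8), (4, -9), (-2, 6), (5, -11)

T1 reflect across x = 0: (-3, -2) → (3, -2); (-4, -1) → (4, -1); (2, 2) → (-2, 2); (-5, -1) → (5, -1)
T2 shear: y ← y − 2·x: (3, -2) → (3, -8); (4, -1) → (4, -9); (-2, 2) → (-2, 6); (5, -1) → (5, -11)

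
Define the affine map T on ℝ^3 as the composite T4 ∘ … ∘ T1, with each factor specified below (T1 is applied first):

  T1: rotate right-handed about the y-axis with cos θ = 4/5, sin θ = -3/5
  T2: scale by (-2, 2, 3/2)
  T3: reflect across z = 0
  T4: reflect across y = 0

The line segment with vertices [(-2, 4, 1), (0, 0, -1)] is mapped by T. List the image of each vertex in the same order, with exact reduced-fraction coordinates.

image vertices: (22/5, -8, 3/5), (-6/5, 0, 6/5)

T1 rotate right-handed about the y-axis with cos θ = 4/5, sin θ = -3/5: (-2, 4, 1) → (-11/5, 4, -2/5); (0, 0, -1) → (3/5, 0, -4/5)
T2 scale by (-2, 2, 3/2): (-11/5, 4, -2/5) → (22/5, 8, -3/5); (3/5, 0, -4/5) → (-6/5, 0, -6/5)
T3 reflect across z = 0: (22/5, 8, -3/5) → (22/5, 8, 3/5); (-6/5, 0, -6/5) → (-6/5, 0, 6/5)
T4 reflect across y = 0: (22/5, 8, 3/5) → (22/5, -8, 3/5); (-6/5, 0, 6/5) → (-6/5, 0, 6/5)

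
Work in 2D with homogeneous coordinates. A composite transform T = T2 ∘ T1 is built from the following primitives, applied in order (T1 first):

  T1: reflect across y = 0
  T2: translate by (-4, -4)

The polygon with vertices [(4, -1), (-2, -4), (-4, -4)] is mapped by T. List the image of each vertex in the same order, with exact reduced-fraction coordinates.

T1 reflect across y = 0: (4, -1) → (4, 1); (-2, -4) → (-2, 4); (-4, -4) → (-4, 4)
T2 translate by (-4, -4): (4, 1) → (0, -3); (-2, 4) → (-6, 0); (-4, 4) → (-8, 0)

image vertices: (0, -3), (-6, 0), (-8, 0)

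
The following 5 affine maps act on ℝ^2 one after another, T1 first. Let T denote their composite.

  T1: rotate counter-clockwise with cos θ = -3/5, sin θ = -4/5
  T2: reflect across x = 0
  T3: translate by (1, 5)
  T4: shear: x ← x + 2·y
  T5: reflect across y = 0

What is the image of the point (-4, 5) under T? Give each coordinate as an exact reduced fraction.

T1 rotate counter-clockwise with cos θ = -3/5, sin θ = -4/5: (-4, 5) → (32/5, 1/5)
T2 reflect across x = 0: (32/5, 1/5) → (-32/5, 1/5)
T3 translate by (1, 5): (-32/5, 1/5) → (-27/5, 26/5)
T4 shear: x ← x + 2·y: (-27/5, 26/5) → (5, 26/5)
T5 reflect across y = 0: (5, 26/5) → (5, -26/5)

T(p) = (5, -26/5)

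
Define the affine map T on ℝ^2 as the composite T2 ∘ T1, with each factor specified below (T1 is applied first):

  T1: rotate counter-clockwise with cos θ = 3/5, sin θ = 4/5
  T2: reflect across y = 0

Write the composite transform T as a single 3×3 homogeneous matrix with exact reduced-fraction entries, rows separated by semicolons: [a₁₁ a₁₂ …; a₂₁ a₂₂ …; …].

T = [3/5 -4/5 0; -4/5 -3/5 0; 0 0 1]

T1 = [3/5 -4/5 0; 4/5 3/5 0; 0 0 1]
T2·T1 = [3/5 -4/5 0; -4/5 -3/5 0; 0 0 1]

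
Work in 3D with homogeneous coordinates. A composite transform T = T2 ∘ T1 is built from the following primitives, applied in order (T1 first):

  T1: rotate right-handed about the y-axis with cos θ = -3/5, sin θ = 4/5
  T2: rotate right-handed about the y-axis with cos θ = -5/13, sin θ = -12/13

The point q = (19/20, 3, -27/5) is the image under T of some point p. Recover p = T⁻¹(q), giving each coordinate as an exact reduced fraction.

p = (9/4, 3, -5)

T1 = [-3/5 0 4/5 0; 0 1 0 0; -4/5 0 -3/5 0; 0 0 0 1]
T2·T1 = [63/65 0 16/65 0; 0 1 0 0; -16/65 0 63/65 0; 0 0 0 1]
det M = 1; M⁻¹ = [63/65 0 -16/65 0; 0 1 0 0; 16/65 0 63/65 0; 0 0 0 1]
M⁻¹ · (19/20, 3, -27/5)ᵀ = (9/4, 3, -5)ᵀ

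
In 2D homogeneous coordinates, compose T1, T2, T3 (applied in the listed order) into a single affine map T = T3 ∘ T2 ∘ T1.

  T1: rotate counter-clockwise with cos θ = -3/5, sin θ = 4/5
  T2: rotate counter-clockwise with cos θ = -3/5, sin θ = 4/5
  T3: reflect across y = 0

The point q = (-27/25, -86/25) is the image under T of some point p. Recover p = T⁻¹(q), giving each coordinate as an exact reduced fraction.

p = (-3, -2)

T1 = [-3/5 -4/5 0; 4/5 -3/5 0; 0 0 1]
T2·T1 = [-7/25 24/25 0; -24/25 -7/25 0; 0 0 1]
T3·…·T1 = [-7/25 24/25 0; 24/25 7/25 0; 0 0 1]
det M = -1; M⁻¹ = [-7/25 24/25 0; 24/25 7/25 0; 0 0 1]
M⁻¹ · (-27/25, -86/25)ᵀ = (-3, -2)ᵀ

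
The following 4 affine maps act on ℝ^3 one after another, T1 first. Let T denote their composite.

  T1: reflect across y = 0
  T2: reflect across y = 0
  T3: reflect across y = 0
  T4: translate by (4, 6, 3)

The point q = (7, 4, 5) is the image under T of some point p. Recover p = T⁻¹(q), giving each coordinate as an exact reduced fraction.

T1 = [1 0 0 0; 0 -1 0 0; 0 0 1 0; 0 0 0 1]
T2·T1 = [1 0 0 0; 0 1 0 0; 0 0 1 0; 0 0 0 1]
T3·…·T1 = [1 0 0 0; 0 -1 0 0; 0 0 1 0; 0 0 0 1]
T4·…·T1 = [1 0 0 4; 0 -1 0 6; 0 0 1 3; 0 0 0 1]
det M = -1; M⁻¹ = [1 0 0 -4; 0 -1 0 6; 0 0 1 -3; 0 0 0 1]
M⁻¹ · (7, 4, 5)ᵀ = (3, 2, 2)ᵀ

p = (3, 2, 2)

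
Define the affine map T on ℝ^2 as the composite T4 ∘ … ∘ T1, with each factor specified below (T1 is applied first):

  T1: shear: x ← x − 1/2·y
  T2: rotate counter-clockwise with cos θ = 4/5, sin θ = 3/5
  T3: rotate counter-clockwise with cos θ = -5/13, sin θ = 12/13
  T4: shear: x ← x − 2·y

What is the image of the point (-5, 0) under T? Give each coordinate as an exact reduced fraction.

T1 shear: x ← x − 1/2·y: (-5, 0) → (-5, 0)
T2 rotate counter-clockwise with cos θ = 4/5, sin θ = 3/5: (-5, 0) → (-4, -3)
T3 rotate counter-clockwise with cos θ = -5/13, sin θ = 12/13: (-4, -3) → (56/13, -33/13)
T4 shear: x ← x − 2·y: (56/13, -33/13) → (122/13, -33/13)

T(p) = (122/13, -33/13)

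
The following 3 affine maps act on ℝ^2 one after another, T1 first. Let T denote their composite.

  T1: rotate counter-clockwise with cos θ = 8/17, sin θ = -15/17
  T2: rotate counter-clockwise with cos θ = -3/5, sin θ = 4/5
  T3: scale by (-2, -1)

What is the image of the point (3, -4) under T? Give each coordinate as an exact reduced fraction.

T(p) = (-832/85, -87/85)

T1 rotate counter-clockwise with cos θ = 8/17, sin θ = -15/17: (3, -4) → (-36/17, -77/17)
T2 rotate counter-clockwise with cos θ = -3/5, sin θ = 4/5: (-36/17, -77/17) → (416/85, 87/85)
T3 scale by (-2, -1): (416/85, 87/85) → (-832/85, -87/85)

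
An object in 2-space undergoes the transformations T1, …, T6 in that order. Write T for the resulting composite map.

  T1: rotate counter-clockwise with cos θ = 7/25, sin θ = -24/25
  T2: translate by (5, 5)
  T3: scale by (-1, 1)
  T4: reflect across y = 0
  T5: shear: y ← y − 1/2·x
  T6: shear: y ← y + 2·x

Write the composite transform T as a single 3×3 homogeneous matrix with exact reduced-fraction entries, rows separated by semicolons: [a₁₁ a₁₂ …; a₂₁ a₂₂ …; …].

T1 = [7/25 24/25 0; -24/25 7/25 0; 0 0 1]
T2·T1 = [7/25 24/25 5; -24/25 7/25 5; 0 0 1]
T3·…·T1 = [-7/25 -24/25 -5; -24/25 7/25 5; 0 0 1]
T4·…·T1 = [-7/25 -24/25 -5; 24/25 -7/25 -5; 0 0 1]
T5·…·T1 = [-7/25 -24/25 -5; 11/10 1/5 -5/2; 0 0 1]
T6·…·T1 = [-7/25 -24/25 -5; 27/50 -43/25 -25/2; 0 0 1]

T = [-7/25 -24/25 -5; 27/50 -43/25 -25/2; 0 0 1]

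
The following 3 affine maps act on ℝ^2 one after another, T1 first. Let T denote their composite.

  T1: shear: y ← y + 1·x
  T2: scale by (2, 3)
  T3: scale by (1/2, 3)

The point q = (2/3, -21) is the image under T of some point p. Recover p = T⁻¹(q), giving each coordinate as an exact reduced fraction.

p = (2/3, -3)

T1 = [1 0 0; 1 1 0; 0 0 1]
T2·T1 = [2 0 0; 3 3 0; 0 0 1]
T3·…·T1 = [1 0 0; 9 9 0; 0 0 1]
det M = 9; M⁻¹ = [1 0 0; -1 1/9 0; 0 0 1]
M⁻¹ · (2/3, -21)ᵀ = (2/3, -3)ᵀ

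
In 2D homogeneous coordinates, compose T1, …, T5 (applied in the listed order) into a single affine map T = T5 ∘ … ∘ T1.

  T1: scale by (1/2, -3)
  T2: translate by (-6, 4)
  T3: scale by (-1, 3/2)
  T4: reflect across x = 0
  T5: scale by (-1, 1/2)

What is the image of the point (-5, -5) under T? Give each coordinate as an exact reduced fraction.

T1 scale by (1/2, -3): (-5, -5) → (-5/2, 15)
T2 translate by (-6, 4): (-5/2, 15) → (-17/2, 19)
T3 scale by (-1, 3/2): (-17/2, 19) → (17/2, 57/2)
T4 reflect across x = 0: (17/2, 57/2) → (-17/2, 57/2)
T5 scale by (-1, 1/2): (-17/2, 57/2) → (17/2, 57/4)

T(p) = (17/2, 57/4)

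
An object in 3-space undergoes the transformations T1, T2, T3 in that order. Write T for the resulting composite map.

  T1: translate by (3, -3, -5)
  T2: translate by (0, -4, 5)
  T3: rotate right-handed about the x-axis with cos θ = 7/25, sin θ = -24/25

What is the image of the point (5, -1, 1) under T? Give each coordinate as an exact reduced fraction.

T(p) = (8, -32/25, 199/25)

T1 translate by (3, -3, -5): (5, -1, 1) → (8, -4, -4)
T2 translate by (0, -4, 5): (8, -4, -4) → (8, -8, 1)
T3 rotate right-handed about the x-axis with cos θ = 7/25, sin θ = -24/25: (8, -8, 1) → (8, -32/25, 199/25)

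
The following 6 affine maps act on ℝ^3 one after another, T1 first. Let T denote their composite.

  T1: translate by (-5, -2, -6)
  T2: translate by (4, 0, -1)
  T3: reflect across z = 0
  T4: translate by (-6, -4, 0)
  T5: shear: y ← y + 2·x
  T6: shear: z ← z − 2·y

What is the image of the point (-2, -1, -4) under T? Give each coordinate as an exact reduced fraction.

T1 translate by (-5, -2, -6): (-2, -1, -4) → (-7, -3, -10)
T2 translate by (4, 0, -1): (-7, -3, -10) → (-3, -3, -11)
T3 reflect across z = 0: (-3, -3, -11) → (-3, -3, 11)
T4 translate by (-6, -4, 0): (-3, -3, 11) → (-9, -7, 11)
T5 shear: y ← y + 2·x: (-9, -7, 11) → (-9, -25, 11)
T6 shear: z ← z − 2·y: (-9, -25, 11) → (-9, -25, 61)

T(p) = (-9, -25, 61)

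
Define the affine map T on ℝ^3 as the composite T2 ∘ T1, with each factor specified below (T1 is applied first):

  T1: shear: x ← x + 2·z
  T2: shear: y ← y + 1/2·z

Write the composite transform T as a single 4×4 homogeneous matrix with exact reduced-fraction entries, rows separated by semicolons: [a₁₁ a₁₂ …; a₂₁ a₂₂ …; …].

T1 = [1 0 2 0; 0 1 0 0; 0 0 1 0; 0 0 0 1]
T2·T1 = [1 0 2 0; 0 1 1/2 0; 0 0 1 0; 0 0 0 1]

T = [1 0 2 0; 0 1 1/2 0; 0 0 1 0; 0 0 0 1]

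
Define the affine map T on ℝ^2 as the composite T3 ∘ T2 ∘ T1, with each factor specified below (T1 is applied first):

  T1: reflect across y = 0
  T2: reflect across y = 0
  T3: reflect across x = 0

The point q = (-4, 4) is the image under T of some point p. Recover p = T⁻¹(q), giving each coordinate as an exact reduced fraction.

p = (4, 4)

T1 = [1 0 0; 0 -1 0; 0 0 1]
T2·T1 = [1 0 0; 0 1 0; 0 0 1]
T3·…·T1 = [-1 0 0; 0 1 0; 0 0 1]
det M = -1; M⁻¹ = [-1 0 0; 0 1 0; 0 0 1]
M⁻¹ · (-4, 4)ᵀ = (4, 4)ᵀ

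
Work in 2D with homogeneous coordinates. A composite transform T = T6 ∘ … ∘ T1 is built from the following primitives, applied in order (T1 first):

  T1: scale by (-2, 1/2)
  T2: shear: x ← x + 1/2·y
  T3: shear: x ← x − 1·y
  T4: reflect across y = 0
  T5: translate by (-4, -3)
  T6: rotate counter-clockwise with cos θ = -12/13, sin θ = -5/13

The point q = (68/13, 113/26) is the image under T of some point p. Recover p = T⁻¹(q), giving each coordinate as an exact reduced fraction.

p = (3/2, -2)

T1 = [-2 0 0; 0 1/2 0; 0 0 1]
T2·T1 = [-2 1/4 0; 0 1/2 0; 0 0 1]
T3·…·T1 = [-2 -1/4 0; 0 1/2 0; 0 0 1]
T4·…·T1 = [-2 -1/4 0; 0 -1/2 0; 0 0 1]
T5·…·T1 = [-2 -1/4 -4; 0 -1/2 -3; 0 0 1]
T6·…·T1 = [24/13 1/26 33/13; 10/13 29/52 56/13; 0 0 1]
det M = 1; M⁻¹ = [29/52 -1/26 -5/4; -10/13 24/13 -6; 0 0 1]
M⁻¹ · (68/13, 113/26)ᵀ = (3/2, -2)ᵀ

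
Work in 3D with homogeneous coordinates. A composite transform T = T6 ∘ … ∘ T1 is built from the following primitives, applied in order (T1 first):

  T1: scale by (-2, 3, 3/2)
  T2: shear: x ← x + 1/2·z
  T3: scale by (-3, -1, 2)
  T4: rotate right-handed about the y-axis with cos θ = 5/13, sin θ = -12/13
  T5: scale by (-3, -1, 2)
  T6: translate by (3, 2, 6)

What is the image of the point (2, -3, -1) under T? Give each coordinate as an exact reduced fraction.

T1 scale by (-2, 3, 3/2): (2, -3, -1) → (-4, -9, -3/2)
T2 shear: x ← x + 1/2·z: (-4, -9, -3/2) → (-19/4, -9, -3/2)
T3 scale by (-3, -1, 2): (-19/4, -9, -3/2) → (57/4, 9, -3)
T4 rotate right-handed about the y-axis with cos θ = 5/13, sin θ = -12/13: (57/4, 9, -3) → (33/4, 9, 12)
T5 scale by (-3, -1, 2): (33/4, 9, 12) → (-99/4, -9, 24)
T6 translate by (3, 2, 6): (-99/4, -9, 24) → (-87/4, -7, 30)

T(p) = (-87/4, -7, 30)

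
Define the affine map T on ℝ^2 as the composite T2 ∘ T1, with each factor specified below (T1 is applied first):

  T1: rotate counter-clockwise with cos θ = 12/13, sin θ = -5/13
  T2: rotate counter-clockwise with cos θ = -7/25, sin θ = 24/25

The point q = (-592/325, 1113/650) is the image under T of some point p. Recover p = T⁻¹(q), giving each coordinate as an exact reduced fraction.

T1 = [12/13 5/13 0; -5/13 12/13 0; 0 0 1]
T2·T1 = [36/325 -323/325 0; 323/325 36/325 0; 0 0 1]
det M = 1; M⁻¹ = [36/325 323/325 0; -323/325 36/325 0; 0 0 1]
M⁻¹ · (-592/325, 1113/650)ᵀ = (3/2, 2)ᵀ

p = (3/2, 2)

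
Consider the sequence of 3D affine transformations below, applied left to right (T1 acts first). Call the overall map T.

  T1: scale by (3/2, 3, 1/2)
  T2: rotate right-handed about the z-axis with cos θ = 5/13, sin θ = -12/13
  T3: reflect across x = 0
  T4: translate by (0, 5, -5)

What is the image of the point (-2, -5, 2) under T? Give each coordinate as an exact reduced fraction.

T1 scale by (3/2, 3, 1/2): (-2, -5, 2) → (-3, -15, 1)
T2 rotate right-handed about the z-axis with cos θ = 5/13, sin θ = -12/13: (-3, -15, 1) → (-15, -3, 1)
T3 reflect across x = 0: (-15, -3, 1) → (15, -3, 1)
T4 translate by (0, 5, -5): (15, -3, 1) → (15, 2, -4)

T(p) = (15, 2, -4)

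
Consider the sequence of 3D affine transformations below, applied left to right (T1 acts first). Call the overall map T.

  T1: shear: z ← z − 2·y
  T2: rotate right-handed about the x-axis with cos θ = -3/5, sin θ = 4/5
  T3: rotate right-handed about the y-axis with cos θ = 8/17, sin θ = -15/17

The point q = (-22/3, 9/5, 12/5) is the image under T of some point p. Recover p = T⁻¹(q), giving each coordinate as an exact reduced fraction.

p = (-4/3, 5, 4)

T1 = [1 0 0 0; 0 1 0 0; 0 -2 1 0; 0 0 0 1]
T2·T1 = [1 0 0 0; 0 1 -4/5 0; 0 2 -3/5 0; 0 0 0 1]
T3·…·T1 = [8/17 -30/17 9/17 0; 0 1 -4/5 0; 15/17 16/17 -24/85 0; 0 0 0 1]
det M = 1; M⁻¹ = [8/17 0 15/17 0; -12/17 -3/5 32/85 0; -15/17 -2 8/17 0; 0 0 0 1]
M⁻¹ · (-22/3, 9/5, 12/5)ᵀ = (-4/3, 5, 4)ᵀ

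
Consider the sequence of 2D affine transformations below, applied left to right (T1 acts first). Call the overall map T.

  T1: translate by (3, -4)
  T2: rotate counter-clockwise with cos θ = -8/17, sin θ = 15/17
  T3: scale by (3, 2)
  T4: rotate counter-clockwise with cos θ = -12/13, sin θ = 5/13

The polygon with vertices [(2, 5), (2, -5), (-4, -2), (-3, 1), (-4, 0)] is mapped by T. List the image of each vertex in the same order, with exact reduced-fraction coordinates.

image vertices: (1310/221, -2433/221), (-4890/221, -2103/221), (-3858/221, 678/221), (-1860/221, 99/221), (-154/13, 36/13)

T1 translate by (3, -4): (2, 5) → (5, 1); (2, -5) → (5, -9); (-4, -2) → (-1, -6); (-3, 1) → (0, -3); (-4, 0) → (-1, -4)
T2 rotate counter-clockwise with cos θ = -8/17, sin θ = 15/17: (5, 1) → (-55/17, 67/17); (5, -9) → (95/17, 147/17); (-1, -6) → (98/17, 33/17); (0, -3) → (45/17, 24/17); (-1, -4) → (4, 1)
T3 scale by (3, 2): (-55/17, 67/17) → (-165/17, 134/17); (95/17, 147/17) → (285/17, 294/17); (98/17, 33/17) → (294/17, 66/17); (45/17, 24/17) → (135/17, 48/17); (4, 1) → (12, 2)
T4 rotate counter-clockwise with cos θ = -12/13, sin θ = 5/13: (-165/17, 134/17) → (1310/221, -2433/221); (285/17, 294/17) → (-4890/221, -2103/221); (294/17, 66/17) → (-3858/221, 678/221); (135/17, 48/17) → (-1860/221, 99/221); (12, 2) → (-154/13, 36/13)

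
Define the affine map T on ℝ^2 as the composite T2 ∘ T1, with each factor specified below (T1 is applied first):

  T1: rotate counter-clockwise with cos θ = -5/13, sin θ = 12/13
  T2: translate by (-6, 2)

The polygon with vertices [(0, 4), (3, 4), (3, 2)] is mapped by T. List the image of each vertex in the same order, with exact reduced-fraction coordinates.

T1 rotate counter-clockwise with cos θ = -5/13, sin θ = 12/13: (0, 4) → (-48/13, -20/13); (3, 4) → (-63/13, 16/13); (3, 2) → (-3, 2)
T2 translate by (-6, 2): (-48/13, -20/13) → (-126/13, 6/13); (-63/13, 16/13) → (-141/13, 42/13); (-3, 2) → (-9, 4)

image vertices: (-126/13, 6/13), (-141/13, 42/13), (-9, 4)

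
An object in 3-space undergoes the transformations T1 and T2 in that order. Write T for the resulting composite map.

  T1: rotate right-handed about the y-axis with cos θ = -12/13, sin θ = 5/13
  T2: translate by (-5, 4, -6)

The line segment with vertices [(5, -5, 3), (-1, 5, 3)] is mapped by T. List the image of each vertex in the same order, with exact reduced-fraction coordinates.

image vertices: (-110/13, -1, -139/13), (-38/13, 9, -109/13)

T1 rotate right-handed about the y-axis with cos θ = -12/13, sin θ = 5/13: (5, -5, 3) → (-45/13, -5, -61/13); (-1, 5, 3) → (27/13, 5, -31/13)
T2 translate by (-5, 4, -6): (-45/13, -5, -61/13) → (-110/13, -1, -139/13); (27/13, 5, -31/13) → (-38/13, 9, -109/13)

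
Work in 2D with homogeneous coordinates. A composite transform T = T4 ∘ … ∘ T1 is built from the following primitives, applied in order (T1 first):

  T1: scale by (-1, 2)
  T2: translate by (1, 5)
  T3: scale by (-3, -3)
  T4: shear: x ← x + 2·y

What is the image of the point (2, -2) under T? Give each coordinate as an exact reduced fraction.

T(p) = (-3, -3)

T1 scale by (-1, 2): (2, -2) → (-2, -4)
T2 translate by (1, 5): (-2, -4) → (-1, 1)
T3 scale by (-3, -3): (-1, 1) → (3, -3)
T4 shear: x ← x + 2·y: (3, -3) → (-3, -3)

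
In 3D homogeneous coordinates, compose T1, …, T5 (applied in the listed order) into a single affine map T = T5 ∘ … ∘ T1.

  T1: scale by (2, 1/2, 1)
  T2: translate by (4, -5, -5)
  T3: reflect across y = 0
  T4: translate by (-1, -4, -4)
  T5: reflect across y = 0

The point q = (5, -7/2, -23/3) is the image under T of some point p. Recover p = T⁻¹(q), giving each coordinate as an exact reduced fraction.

T1 = [2 0 0 0; 0 1/2 0 0; 0 0 1 0; 0 0 0 1]
T2·T1 = [2 0 0 4; 0 1/2 0 -5; 0 0 1 -5; 0 0 0 1]
T3·…·T1 = [2 0 0 4; 0 -1/2 0 5; 0 0 1 -5; 0 0 0 1]
T4·…·T1 = [2 0 0 3; 0 -1/2 0 1; 0 0 1 -9; 0 0 0 1]
T5·…·T1 = [2 0 0 3; 0 1/2 0 -1; 0 0 1 -9; 0 0 0 1]
det M = 1; M⁻¹ = [1/2 0 0 -3/2; 0 2 0 2; 0 0 1 9; 0 0 0 1]
M⁻¹ · (5, -7/2, -23/3)ᵀ = (1, -5, 4/3)ᵀ

p = (1, -5, 4/3)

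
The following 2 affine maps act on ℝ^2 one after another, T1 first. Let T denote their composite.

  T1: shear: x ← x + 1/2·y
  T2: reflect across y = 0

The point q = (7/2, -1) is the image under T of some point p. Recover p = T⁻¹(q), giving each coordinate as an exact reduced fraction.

p = (3, 1)

T1 = [1 1/2 0; 0 1 0; 0 0 1]
T2·T1 = [1 1/2 0; 0 -1 0; 0 0 1]
det M = -1; M⁻¹ = [1 1/2 0; 0 -1 0; 0 0 1]
M⁻¹ · (7/2, -1)ᵀ = (3, 1)ᵀ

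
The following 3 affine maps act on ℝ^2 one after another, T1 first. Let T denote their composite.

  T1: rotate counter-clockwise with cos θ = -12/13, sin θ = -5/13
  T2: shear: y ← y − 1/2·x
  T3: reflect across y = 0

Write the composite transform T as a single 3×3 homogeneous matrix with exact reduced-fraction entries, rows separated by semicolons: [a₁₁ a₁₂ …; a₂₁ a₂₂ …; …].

T = [-12/13 5/13 0; -1/13 29/26 0; 0 0 1]

T1 = [-12/13 5/13 0; -5/13 -12/13 0; 0 0 1]
T2·T1 = [-12/13 5/13 0; 1/13 -29/26 0; 0 0 1]
T3·…·T1 = [-12/13 5/13 0; -1/13 29/26 0; 0 0 1]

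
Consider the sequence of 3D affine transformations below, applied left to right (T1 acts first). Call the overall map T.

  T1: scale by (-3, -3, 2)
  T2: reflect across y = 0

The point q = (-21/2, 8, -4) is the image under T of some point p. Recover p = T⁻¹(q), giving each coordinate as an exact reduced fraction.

T1 = [-3 0 0 0; 0 -3 0 0; 0 0 2 0; 0 0 0 1]
T2·T1 = [-3 0 0 0; 0 3 0 0; 0 0 2 0; 0 0 0 1]
det M = -18; M⁻¹ = [-1/3 0 0 0; 0 1/3 0 0; 0 0 1/2 0; 0 0 0 1]
M⁻¹ · (-21/2, 8, -4)ᵀ = (7/2, 8/3, -2)ᵀ

p = (7/2, 8/3, -2)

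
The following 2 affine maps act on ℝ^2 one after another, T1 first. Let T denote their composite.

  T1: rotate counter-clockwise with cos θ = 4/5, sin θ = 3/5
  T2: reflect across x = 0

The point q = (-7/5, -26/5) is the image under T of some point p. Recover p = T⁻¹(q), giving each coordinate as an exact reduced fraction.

p = (-2, -5)

T1 = [4/5 -3/5 0; 3/5 4/5 0; 0 0 1]
T2·T1 = [-4/5 3/5 0; 3/5 4/5 0; 0 0 1]
det M = -1; M⁻¹ = [-4/5 3/5 0; 3/5 4/5 0; 0 0 1]
M⁻¹ · (-7/5, -26/5)ᵀ = (-2, -5)ᵀ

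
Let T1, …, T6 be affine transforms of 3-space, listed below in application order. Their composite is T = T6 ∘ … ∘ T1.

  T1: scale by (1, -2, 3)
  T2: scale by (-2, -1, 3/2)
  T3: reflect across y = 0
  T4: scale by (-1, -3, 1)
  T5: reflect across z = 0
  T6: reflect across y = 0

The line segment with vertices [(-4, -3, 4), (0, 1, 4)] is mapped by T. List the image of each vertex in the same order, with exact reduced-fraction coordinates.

image vertices: (-8, 18, -18), (0, -6, -18)

T1 scale by (1, -2, 3): (-4, -3, 4) → (-4, 6, 12); (0, 1, 4) → (0, -2, 12)
T2 scale by (-2, -1, 3/2): (-4, 6, 12) → (8, -6, 18); (0, -2, 12) → (0, 2, 18)
T3 reflect across y = 0: (8, -6, 18) → (8, 6, 18); (0, 2, 18) → (0, -2, 18)
T4 scale by (-1, -3, 1): (8, 6, 18) → (-8, -18, 18); (0, -2, 18) → (0, 6, 18)
T5 reflect across z = 0: (-8, -18, 18) → (-8, -18, -18); (0, 6, 18) → (0, 6, -18)
T6 reflect across y = 0: (-8, -18, -18) → (-8, 18, -18); (0, 6, -18) → (0, -6, -18)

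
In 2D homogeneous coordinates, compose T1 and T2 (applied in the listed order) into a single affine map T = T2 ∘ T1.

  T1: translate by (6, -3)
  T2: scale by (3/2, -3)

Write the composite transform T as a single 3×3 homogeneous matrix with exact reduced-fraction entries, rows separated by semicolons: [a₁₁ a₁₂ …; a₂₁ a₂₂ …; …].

T = [3/2 0 9; 0 -3 9; 0 0 1]

T1 = [1 0 6; 0 1 -3; 0 0 1]
T2·T1 = [3/2 0 9; 0 -3 9; 0 0 1]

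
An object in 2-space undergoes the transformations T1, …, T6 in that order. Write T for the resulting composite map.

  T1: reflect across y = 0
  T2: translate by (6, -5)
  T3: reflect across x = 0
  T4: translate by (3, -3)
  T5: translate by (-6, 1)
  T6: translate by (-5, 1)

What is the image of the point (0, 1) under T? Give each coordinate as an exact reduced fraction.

T1 reflect across y = 0: (0, 1) → (0, -1)
T2 translate by (6, -5): (0, -1) → (6, -6)
T3 reflect across x = 0: (6, -6) → (-6, -6)
T4 translate by (3, -3): (-6, -6) → (-3, -9)
T5 translate by (-6, 1): (-3, -9) → (-9, -8)
T6 translate by (-5, 1): (-9, -8) → (-14, -7)

T(p) = (-14, -7)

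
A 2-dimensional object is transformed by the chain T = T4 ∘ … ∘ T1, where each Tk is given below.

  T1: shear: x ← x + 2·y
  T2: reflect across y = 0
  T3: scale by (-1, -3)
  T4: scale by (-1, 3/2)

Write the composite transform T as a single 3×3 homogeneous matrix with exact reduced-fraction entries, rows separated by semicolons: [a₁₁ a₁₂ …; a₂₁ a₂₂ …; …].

T = [1 2 0; 0 9/2 0; 0 0 1]

T1 = [1 2 0; 0 1 0; 0 0 1]
T2·T1 = [1 2 0; 0 -1 0; 0 0 1]
T3·…·T1 = [-1 -2 0; 0 3 0; 0 0 1]
T4·…·T1 = [1 2 0; 0 9/2 0; 0 0 1]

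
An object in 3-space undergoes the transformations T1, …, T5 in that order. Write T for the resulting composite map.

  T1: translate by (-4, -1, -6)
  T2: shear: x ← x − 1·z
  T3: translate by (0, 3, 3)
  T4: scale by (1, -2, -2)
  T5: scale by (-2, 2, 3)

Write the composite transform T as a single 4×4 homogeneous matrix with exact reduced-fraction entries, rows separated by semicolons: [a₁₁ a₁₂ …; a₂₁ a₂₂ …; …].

T1 = [1 0 0 -4; 0 1 0 -1; 0 0 1 -6; 0 0 0 1]
T2·T1 = [1 0 -1 2; 0 1 0 -1; 0 0 1 -6; 0 0 0 1]
T3·…·T1 = [1 0 -1 2; 0 1 0 2; 0 0 1 -3; 0 0 0 1]
T4·…·T1 = [1 0 -1 2; 0 -2 0 -4; 0 0 -2 6; 0 0 0 1]
T5·…·T1 = [-2 0 2 -4; 0 -4 0 -8; 0 0 -6 18; 0 0 0 1]

T = [-2 0 2 -4; 0 -4 0 -8; 0 0 -6 18; 0 0 0 1]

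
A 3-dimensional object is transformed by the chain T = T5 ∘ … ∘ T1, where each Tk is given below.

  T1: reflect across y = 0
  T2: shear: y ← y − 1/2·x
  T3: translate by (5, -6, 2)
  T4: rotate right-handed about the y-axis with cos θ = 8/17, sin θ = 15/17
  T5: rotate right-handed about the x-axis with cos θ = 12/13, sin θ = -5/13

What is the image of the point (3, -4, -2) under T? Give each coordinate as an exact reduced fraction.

T1 reflect across y = 0: (3, -4, -2) → (3, 4, -2)
T2 shear: y ← y − 1/2·x: (3, 4, -2) → (3, 5/2, -2)
T3 translate by (5, -6, 2): (3, 5/2, -2) → (8, -7/2, 0)
T4 rotate right-handed about the y-axis with cos θ = 8/17, sin θ = 15/17: (8, -7/2, 0) → (64/17, -7/2, -120/17)
T5 rotate right-handed about the x-axis with cos θ = 12/13, sin θ = -5/13: (64/17, -7/2, -120/17) → (64/17, -1314/221, -2285/442)

T(p) = (64/17, -1314/221, -2285/442)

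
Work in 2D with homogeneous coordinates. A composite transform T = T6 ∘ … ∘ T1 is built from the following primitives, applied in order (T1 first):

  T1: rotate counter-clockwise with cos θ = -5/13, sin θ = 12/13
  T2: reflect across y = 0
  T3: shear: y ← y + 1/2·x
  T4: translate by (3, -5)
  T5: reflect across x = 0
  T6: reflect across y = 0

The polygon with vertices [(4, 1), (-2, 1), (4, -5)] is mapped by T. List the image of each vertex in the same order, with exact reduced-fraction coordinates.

image vertices: (-7/13, 124/13), (-37/13, 37/13), (-79/13, 118/13)

T1 rotate counter-clockwise with cos θ = -5/13, sin θ = 12/13: (4, 1) → (-32/13, 43/13); (-2, 1) → (-2/13, -29/13); (4, -5) → (40/13, 73/13)
T2 reflect across y = 0: (-32/13, 43/13) → (-32/13, -43/13); (-2/13, -29/13) → (-2/13, 29/13); (40/13, 73/13) → (40/13, -73/13)
T3 shear: y ← y + 1/2·x: (-32/13, -43/13) → (-32/13, -59/13); (-2/13, 29/13) → (-2/13, 28/13); (40/13, -73/13) → (40/13, -53/13)
T4 translate by (3, -5): (-32/13, -59/13) → (7/13, -124/13); (-2/13, 28/13) → (37/13, -37/13); (40/13, -53/13) → (79/13, -118/13)
T5 reflect across x = 0: (7/13, -124/13) → (-7/13, -124/13); (37/13, -37/13) → (-37/13, -37/13); (79/13, -118/13) → (-79/13, -118/13)
T6 reflect across y = 0: (-7/13, -124/13) → (-7/13, 124/13); (-37/13, -37/13) → (-37/13, 37/13); (-79/13, -118/13) → (-79/13, 118/13)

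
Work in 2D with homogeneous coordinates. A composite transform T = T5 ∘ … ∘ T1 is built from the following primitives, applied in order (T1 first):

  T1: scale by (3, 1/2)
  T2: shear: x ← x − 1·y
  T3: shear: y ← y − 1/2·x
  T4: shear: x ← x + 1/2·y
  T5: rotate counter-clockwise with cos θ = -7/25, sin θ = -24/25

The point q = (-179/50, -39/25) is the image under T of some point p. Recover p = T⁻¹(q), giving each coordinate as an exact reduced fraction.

T1 = [3 0 0; 0 1/2 0; 0 0 1]
T2·T1 = [3 -1/2 0; 0 1/2 0; 0 0 1]
T3·…·T1 = [3 -1/2 0; -3/2 3/4 0; 0 0 1]
T4·…·T1 = [9/4 -1/8 0; -3/2 3/4 0; 0 0 1]
T5·…·T1 = [-207/100 151/200 0; -87/50 -9/100 0; 0 0 1]
det M = 3/2; M⁻¹ = [-3/50 -151/300 0; 29/25 -69/50 0; 0 0 1]
M⁻¹ · (-179/50, -39/25)ᵀ = (1, -2)ᵀ

p = (1, -2)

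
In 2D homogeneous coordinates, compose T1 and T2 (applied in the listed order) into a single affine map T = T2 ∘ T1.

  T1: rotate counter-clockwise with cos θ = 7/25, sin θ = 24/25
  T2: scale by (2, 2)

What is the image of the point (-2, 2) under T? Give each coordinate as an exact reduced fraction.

T(p) = (-124/25, -68/25)

T1 rotate counter-clockwise with cos θ = 7/25, sin θ = 24/25: (-2, 2) → (-62/25, -34/25)
T2 scale by (2, 2): (-62/25, -34/25) → (-124/25, -68/25)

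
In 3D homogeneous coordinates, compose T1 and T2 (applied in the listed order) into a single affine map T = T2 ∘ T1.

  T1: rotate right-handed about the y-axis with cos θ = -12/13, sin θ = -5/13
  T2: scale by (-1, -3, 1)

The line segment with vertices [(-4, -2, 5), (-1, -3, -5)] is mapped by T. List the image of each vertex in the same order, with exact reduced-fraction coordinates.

image vertices: (-23/13, 6, -80/13), (-37/13, 9, 55/13)

T1 rotate right-handed about the y-axis with cos θ = -12/13, sin θ = -5/13: (-4, -2, 5) → (23/13, -2, -80/13); (-1, -3, -5) → (37/13, -3, 55/13)
T2 scale by (-1, -3, 1): (23/13, -2, -80/13) → (-23/13, 6, -80/13); (37/13, -3, 55/13) → (-37/13, 9, 55/13)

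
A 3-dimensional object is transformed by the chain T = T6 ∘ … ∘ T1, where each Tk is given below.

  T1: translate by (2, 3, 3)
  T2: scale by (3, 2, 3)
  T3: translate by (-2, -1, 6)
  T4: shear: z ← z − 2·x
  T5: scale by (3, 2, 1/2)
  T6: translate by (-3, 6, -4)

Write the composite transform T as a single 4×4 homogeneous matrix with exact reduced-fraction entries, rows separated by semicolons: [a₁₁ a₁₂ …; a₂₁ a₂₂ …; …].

T1 = [1 0 0 2; 0 1 0 3; 0 0 1 3; 0 0 0 1]
T2·T1 = [3 0 0 6; 0 2 0 6; 0 0 3 9; 0 0 0 1]
T3·…·T1 = [3 0 0 4; 0 2 0 5; 0 0 3 15; 0 0 0 1]
T4·…·T1 = [3 0 0 4; 0 2 0 5; -6 0 3 7; 0 0 0 1]
T5·…·T1 = [9 0 0 12; 0 4 0 10; -3 0 3/2 7/2; 0 0 0 1]
T6·…·T1 = [9 0 0 9; 0 4 0 16; -3 0 3/2 -1/2; 0 0 0 1]

T = [9 0 0 9; 0 4 0 16; -3 0 3/2 -1/2; 0 0 0 1]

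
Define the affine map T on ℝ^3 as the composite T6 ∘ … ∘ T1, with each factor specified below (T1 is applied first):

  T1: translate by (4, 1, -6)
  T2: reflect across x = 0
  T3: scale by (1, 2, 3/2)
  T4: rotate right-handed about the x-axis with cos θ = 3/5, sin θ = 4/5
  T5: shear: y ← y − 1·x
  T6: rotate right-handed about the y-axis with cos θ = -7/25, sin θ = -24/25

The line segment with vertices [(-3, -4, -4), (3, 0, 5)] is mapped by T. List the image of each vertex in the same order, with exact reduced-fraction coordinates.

image vertices: (1691/125, 47/5, 363/125), (161/125, 47/5, -1729/250)

T1 translate by (4, 1, -6): (-3, -4, -4) → (1, -3, -10); (3, 0, 5) → (7, 1, -1)
T2 reflect across x = 0: (1, -3, -10) → (-1, -3, -10); (7, 1, -1) → (-7, 1, -1)
T3 scale by (1, 2, 3/2): (-1, -3, -10) → (-1, -6, -15); (-7, 1, -1) → (-7, 2, -3/2)
T4 rotate right-handed about the x-axis with cos θ = 3/5, sin θ = 4/5: (-1, -6, -15) → (-1, 42/5, -69/5); (-7, 2, -3/2) → (-7, 12/5, 7/10)
T5 shear: y ← y − 1·x: (-1, 42/5, -69/5) → (-1, 47/5, -69/5); (-7, 12/5, 7/10) → (-7, 47/5, 7/10)
T6 rotate right-handed about the y-axis with cos θ = -7/25, sin θ = -24/25: (-1, 47/5, -69/5) → (1691/125, 47/5, 363/125); (-7, 47/5, 7/10) → (161/125, 47/5, -1729/250)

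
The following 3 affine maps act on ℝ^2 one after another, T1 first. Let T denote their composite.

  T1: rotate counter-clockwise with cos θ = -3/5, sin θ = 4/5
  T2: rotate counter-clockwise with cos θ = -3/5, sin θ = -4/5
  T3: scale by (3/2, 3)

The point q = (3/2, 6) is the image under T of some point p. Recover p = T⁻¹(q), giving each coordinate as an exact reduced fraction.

p = (1, 2)

T1 = [-3/5 -4/5 0; 4/5 -3/5 0; 0 0 1]
T2·T1 = [1 0 0; 0 1 0; 0 0 1]
T3·…·T1 = [3/2 0 0; 0 3 0; 0 0 1]
det M = 9/2; M⁻¹ = [2/3 0 0; 0 1/3 0; 0 0 1]
M⁻¹ · (3/2, 6)ᵀ = (1, 2)ᵀ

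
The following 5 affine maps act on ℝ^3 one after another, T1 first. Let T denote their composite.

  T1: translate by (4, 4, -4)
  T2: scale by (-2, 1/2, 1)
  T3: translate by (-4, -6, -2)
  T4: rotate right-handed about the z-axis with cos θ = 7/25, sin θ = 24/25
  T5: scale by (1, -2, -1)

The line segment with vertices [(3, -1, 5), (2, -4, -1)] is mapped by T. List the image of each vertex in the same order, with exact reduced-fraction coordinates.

T1 translate by (4, 4, -4): (3, -1, 5) → (7, 3, 1); (2, -4, -1) → (6, 0, -5)
T2 scale by (-2, 1/2, 1): (7, 3, 1) → (-14, 3/2, 1); (6, 0, -5) → (-12, 0, -5)
T3 translate by (-4, -6, -2): (-14, 3/2, 1) → (-18, -9/2, -1); (-12, 0, -5) → (-16, -6, -7)
T4 rotate right-handed about the z-axis with cos θ = 7/25, sin θ = 24/25: (-18, -9/2, -1) → (-18/25, -927/50, -1); (-16, -6, -7) → (32/25, -426/25, -7)
T5 scale by (1, -2, -1): (-18/25, -927/50, -1) → (-18/25, 927/25, 1); (32/25, -426/25, -7) → (32/25, 852/25, 7)

image vertices: (-18/25, 927/25, 1), (32/25, 852/25, 7)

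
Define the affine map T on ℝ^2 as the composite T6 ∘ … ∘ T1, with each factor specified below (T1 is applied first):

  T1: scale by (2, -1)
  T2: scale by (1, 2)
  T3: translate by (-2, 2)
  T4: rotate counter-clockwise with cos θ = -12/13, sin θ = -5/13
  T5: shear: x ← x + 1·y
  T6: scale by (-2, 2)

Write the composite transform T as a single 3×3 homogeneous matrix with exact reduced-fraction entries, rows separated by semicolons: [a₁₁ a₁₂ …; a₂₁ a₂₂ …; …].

T = [68/13 -28/13 -40/13; -20/13 48/13 -28/13; 0 0 1]

T1 = [2 0 0; 0 -1 0; 0 0 1]
T2·T1 = [2 0 0; 0 -2 0; 0 0 1]
T3·…·T1 = [2 0 -2; 0 -2 2; 0 0 1]
T4·…·T1 = [-24/13 -10/13 34/13; -10/13 24/13 -14/13; 0 0 1]
T5·…·T1 = [-34/13 14/13 20/13; -10/13 24/13 -14/13; 0 0 1]
T6·…·T1 = [68/13 -28/13 -40/13; -20/13 48/13 -28/13; 0 0 1]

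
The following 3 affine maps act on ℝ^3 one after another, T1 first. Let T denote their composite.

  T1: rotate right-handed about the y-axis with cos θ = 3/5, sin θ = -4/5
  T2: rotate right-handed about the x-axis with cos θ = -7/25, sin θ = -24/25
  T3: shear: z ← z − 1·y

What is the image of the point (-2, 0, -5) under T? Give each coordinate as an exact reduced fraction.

T(p) = (14/5, -552/125, 713/125)

T1 rotate right-handed about the y-axis with cos θ = 3/5, sin θ = -4/5: (-2, 0, -5) → (14/5, 0, -23/5)
T2 rotate right-handed about the x-axis with cos θ = -7/25, sin θ = -24/25: (14/5, 0, -23/5) → (14/5, -552/125, 161/125)
T3 shear: z ← z − 1·y: (14/5, -552/125, 161/125) → (14/5, -552/125, 713/125)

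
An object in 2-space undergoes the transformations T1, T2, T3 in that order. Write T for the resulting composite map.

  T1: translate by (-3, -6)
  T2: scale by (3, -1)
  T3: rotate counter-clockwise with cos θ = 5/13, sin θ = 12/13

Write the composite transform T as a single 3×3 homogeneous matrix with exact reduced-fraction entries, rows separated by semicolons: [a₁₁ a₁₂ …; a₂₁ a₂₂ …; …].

T1 = [1 0 -3; 0 1 -6; 0 0 1]
T2·T1 = [3 0 -9; 0 -1 6; 0 0 1]
T3·…·T1 = [15/13 12/13 -9; 36/13 -5/13 -6; 0 0 1]

T = [15/13 12/13 -9; 36/13 -5/13 -6; 0 0 1]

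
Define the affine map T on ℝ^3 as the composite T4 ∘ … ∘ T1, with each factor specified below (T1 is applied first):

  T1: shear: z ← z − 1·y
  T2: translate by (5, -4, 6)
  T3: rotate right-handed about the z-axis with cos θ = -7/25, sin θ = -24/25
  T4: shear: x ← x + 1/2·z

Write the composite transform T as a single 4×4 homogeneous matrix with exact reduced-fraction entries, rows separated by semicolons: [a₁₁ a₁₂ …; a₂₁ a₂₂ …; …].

T = [-7/25 23/50 1/2 -56/25; -24/25 -7/25 0 -92/25; 0 -1 1 6; 0 0 0 1]

T1 = [1 0 0 0; 0 1 0 0; 0 -1 1 0; 0 0 0 1]
T2·T1 = [1 0 0 5; 0 1 0 -4; 0 -1 1 6; 0 0 0 1]
T3·…·T1 = [-7/25 24/25 0 -131/25; -24/25 -7/25 0 -92/25; 0 -1 1 6; 0 0 0 1]
T4·…·T1 = [-7/25 23/50 1/2 -56/25; -24/25 -7/25 0 -92/25; 0 -1 1 6; 0 0 0 1]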